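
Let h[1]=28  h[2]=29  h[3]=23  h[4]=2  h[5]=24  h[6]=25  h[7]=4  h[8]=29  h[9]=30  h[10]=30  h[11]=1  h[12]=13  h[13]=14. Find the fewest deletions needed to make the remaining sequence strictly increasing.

8

Fewest deletions = n − (longest strictly increasing subsequence).
Patience tails:
28 → extends → [28]
29 → extends → [28, 29]
23 → replaces 28 → [23, 29]
2 → replaces 23 → [2, 29]
24 → replaces 29 → [2, 24]
25 → extends → [2, 24, 25]
4 → replaces 24 → [2, 4, 25]
29 → extends → [2, 4, 25, 29]
30 → extends → [2, 4, 25, 29, 30]
30 → already a tail → [2, 4, 25, 29, 30]
1 → replaces 2 → [1, 4, 25, 29, 30]
13 → replaces 25 → [1, 4, 13, 29, 30]
14 → replaces 29 → [1, 4, 13, 14, 30]
Longest strictly increasing subsequence has length 5, so deletions = 13 − 5 = 8.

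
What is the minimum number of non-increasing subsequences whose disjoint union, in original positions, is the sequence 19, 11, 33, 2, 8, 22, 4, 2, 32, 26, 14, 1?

The minimum number of non-increasing subsequences covering a sequence equals the length of its longest strictly increasing subsequence.
LIS length is 4 (e.g. 2, 8, 22, 32), so 4 piles are needed.

4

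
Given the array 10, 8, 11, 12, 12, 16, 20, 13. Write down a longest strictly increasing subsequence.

10, 11, 12, 16, 20

Patience tails give the LIS length; then backtrack through the dp parents:
10 → extends → [10]
8 → replaces 10 → [8]
11 → extends → [8, 11]
12 → extends → [8, 11, 12]
12 → already a tail → [8, 11, 12]
16 → extends → [8, 11, 12, 16]
20 → extends → [8, 11, 12, 16, 20]
13 → replaces 16 → [8, 11, 12, 13, 20]
Length 5; one witness is 10, 11, 12, 16, 20.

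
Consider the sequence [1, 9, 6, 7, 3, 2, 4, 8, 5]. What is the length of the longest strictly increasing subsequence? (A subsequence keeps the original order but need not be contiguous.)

4

Let dp[i] be the length of the longest such subsequence ending at index i:
i:     1 2 3 4 5 6 7 8 9
a[i]:  1 9 6 7 3 2 4 8 5
dp:    1 2 2 3 2 2 3 4 4
Maximum dp value is 4.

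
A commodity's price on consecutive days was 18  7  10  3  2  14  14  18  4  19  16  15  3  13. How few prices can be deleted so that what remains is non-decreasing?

8

Fewest deletions = n − (longest non-decreasing subsequence).
Patience tails:
18 → extends → [18]
7 → replaces 18 → [7]
10 → extends → [7, 10]
3 → replaces 7 → [3, 10]
2 → replaces 3 → [2, 10]
14 → extends → [2, 10, 14]
14 → extends → [2, 10, 14, 14]
18 → extends → [2, 10, 14, 14, 18]
4 → replaces 10 → [2, 4, 14, 14, 18]
19 → extends → [2, 4, 14, 14, 18, 19]
16 → replaces 18 → [2, 4, 14, 14, 16, 19]
15 → replaces 16 → [2, 4, 14, 14, 15, 19]
3 → replaces 4 → [2, 3, 14, 14, 15, 19]
13 → replaces 14 → [2, 3, 13, 14, 15, 19]
Longest non-decreasing subsequence has length 6, so deletions = 14 − 6 = 8.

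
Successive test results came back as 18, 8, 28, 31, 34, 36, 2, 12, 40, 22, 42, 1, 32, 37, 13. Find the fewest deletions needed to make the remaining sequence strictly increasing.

Fewest deletions = n − (longest strictly increasing subsequence).
i:      1  2  3  4  5  6  7  8  9 10 11 12 13 14 15
a[i]:  18  8 28 31 34 36  2 12 40 22 42  1 32 37 13
dp:     1  1  2  3  4  5  1  2  6  3  7  1  4  6  3
max dp = 7, so deletions = 15 − 7 = 8.

8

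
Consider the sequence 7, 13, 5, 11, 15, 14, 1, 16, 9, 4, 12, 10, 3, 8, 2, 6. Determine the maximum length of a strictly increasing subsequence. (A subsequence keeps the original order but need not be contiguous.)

Let dp[i] be the length of the longest such subsequence ending at index i:
i:      1  2  3  4  5  6  7  8  9 10 11 12 13 14 15 16
a[i]:   7 13  5 11 15 14  1 16  9  4 12 10  3  8  2  6
dp:     1  2  1  2  3  3  1  4  2  2  3  3  2  3  2  3
Maximum dp value is 4.

4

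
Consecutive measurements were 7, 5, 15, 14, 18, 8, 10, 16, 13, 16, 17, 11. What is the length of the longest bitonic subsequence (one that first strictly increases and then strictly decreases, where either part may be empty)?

7

inc[i] = longest strictly increasing subsequence ending at i; dec[i] = longest strictly decreasing subsequence starting at i:
i:      1  2  3  4  5  6  7  8  9 10 11 12
a[i]:   7  5 15 14 18  8 10 16 13 16 17 11
inc:    1  1  2  2  3  2  3  4  4  5  6  4
dec:    2  1  4  3  4  1  1  3  2  2  2  1
Best peak at i=11 (value 17): inc=6, dec=2, length 6+2−1 = 7.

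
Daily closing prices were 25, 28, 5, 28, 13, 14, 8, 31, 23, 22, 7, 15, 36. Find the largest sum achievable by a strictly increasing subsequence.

120

Let S[i] be the best sum of a strictly increasing subsequence ending at i:
i:       1   2   3   4   5   6   7   8   9  10  11  12  13
a[i]:   25  28   5  28  13  14   8  31  23  22   7  15  36
S:      25  53   5  53  18  32  13  84  55  54  12  47 120
Maximum is 120 (e.g. 25 + 28 + 31 + 36).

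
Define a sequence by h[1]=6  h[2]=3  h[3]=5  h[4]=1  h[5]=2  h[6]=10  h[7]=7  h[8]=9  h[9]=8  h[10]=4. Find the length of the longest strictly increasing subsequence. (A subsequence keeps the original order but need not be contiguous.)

Let dp[i] be the length of the longest such subsequence ending at index i:
i:      1  2  3  4  5  6  7  8  9 10
h[i]:   6  3  5  1  2 10  7  9  8  4
dp:     1  1  2  1  2  3  3  4  4  3
Maximum dp value is 4.

4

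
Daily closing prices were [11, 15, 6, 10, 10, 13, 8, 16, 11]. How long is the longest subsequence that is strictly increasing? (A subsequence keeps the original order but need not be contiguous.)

4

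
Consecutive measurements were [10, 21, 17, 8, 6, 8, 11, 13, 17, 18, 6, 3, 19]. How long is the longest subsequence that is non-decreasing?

7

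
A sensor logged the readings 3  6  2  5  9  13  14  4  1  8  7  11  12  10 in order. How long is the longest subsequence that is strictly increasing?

Track the smallest tail for each achievable length (strict):
3 → extends → [3]
6 → extends → [3, 6]
2 → replaces 3 → [2, 6]
5 → replaces 6 → [2, 5]
9 → extends → [2, 5, 9]
13 → extends → [2, 5, 9, 13]
14 → extends → [2, 5, 9, 13, 14]
4 → replaces 5 → [2, 4, 9, 13, 14]
1 → replaces 2 → [1, 4, 9, 13, 14]
8 → replaces 9 → [1, 4, 8, 13, 14]
7 → replaces 8 → [1, 4, 7, 13, 14]
11 → replaces 13 → [1, 4, 7, 11, 14]
12 → replaces 14 → [1, 4, 7, 11, 12]
10 → replaces 11 → [1, 4, 7, 10, 12]
Five tails, so the longest strictly increasing subsequence has length 5 (e.g. 3, 6, 9, 13, 14).

5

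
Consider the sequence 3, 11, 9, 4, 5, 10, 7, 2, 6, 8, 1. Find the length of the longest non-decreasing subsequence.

5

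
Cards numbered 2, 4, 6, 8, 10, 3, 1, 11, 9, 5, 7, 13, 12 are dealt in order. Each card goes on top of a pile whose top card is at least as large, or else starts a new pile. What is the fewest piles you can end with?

7

Place each on the leftmost legal pile:
2 → new pile 1 (tops now [2])
4 → new pile 2 (tops now [2, 4])
6 → new pile 3 (tops now [2, 4, 6])
8 → new pile 4 (tops now [2, 4, 6, 8])
10 → new pile 5 (tops now [2, 4, 6, 8, 10])
3 → pile 2 (tops now [2, 3, 6, 8, 10])
1 → pile 1 (tops now [1, 3, 6, 8, 10])
11 → new pile 6 (tops now [1, 3, 6, 8, 10, 11])
9 → pile 5 (tops now [1, 3, 6, 8, 9, 11])
5 → pile 3 (tops now [1, 3, 5, 8, 9, 11])
7 → pile 4 (tops now [1, 3, 5, 7, 9, 11])
13 → new pile 7 (tops now [1, 3, 5, 7, 9, 11, 13])
12 → pile 7 (tops now [1, 3, 5, 7, 9, 11, 12])
Seven piles.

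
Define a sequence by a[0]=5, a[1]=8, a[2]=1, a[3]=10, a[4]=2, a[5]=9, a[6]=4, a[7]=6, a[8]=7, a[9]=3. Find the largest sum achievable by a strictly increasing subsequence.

23

Let S[i] be the best sum of a strictly increasing subsequence ending at i:
i:      0  1  2  3  4  5  6  7  8  9
a[i]:   5  8  1 10  2  9  4  6  7  3
S:      5 13  1 23  3 22  7 13 20  6
Maximum is 23 (e.g. 5 + 8 + 10).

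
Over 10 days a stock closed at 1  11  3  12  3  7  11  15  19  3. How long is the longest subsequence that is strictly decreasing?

3

Negate each value so 'decreasing' becomes 'increasing', then run patience tails on the negated sequence:
-1 → extends → [-1]
-11 → replaces -1 → [-11]
-3 → extends → [-11, -3]
-12 → replaces -11 → [-12, -3]
-3 → already a tail → [-12, -3]
-7 → replaces -3 → [-12, -7]
-11 → replaces -7 → [-12, -11]
-15 → replaces -12 → [-15, -11]
-19 → replaces -15 → [-19, -11]
-3 → extends → [-19, -11, -3]
Three tails, so the longest strictly decreasing subsequence of the original has length 3.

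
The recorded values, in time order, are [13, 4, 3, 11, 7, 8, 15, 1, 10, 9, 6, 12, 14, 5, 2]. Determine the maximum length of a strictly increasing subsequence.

6

Let dp[i] be the length of the longest such subsequence ending at index i:
i:      1  2  3  4  5  6  7  8  9 10 11 12 13 14 15
a[i]:  13  4  3 11  7  8 15  1 10  9  6 12 14  5  2
dp:     1  1  1  2  2  3  4  1  4  4  2  5  6  2  2
Maximum dp value is 6.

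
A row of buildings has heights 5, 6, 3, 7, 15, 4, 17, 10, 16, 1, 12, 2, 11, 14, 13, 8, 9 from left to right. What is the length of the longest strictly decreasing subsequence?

5

Negate each value so 'decreasing' becomes 'increasing', then run patience tails on the negated sequence:
-5 → extends → [-5]
-6 → replaces -5 → [-6]
-3 → extends → [-6, -3]
-7 → replaces -6 → [-7, -3]
-15 → replaces -7 → [-15, -3]
-4 → replaces -3 → [-15, -4]
-17 → replaces -15 → [-17, -4]
-10 → replaces -4 → [-17, -10]
-16 → replaces -10 → [-17, -16]
-1 → extends → [-17, -16, -1]
-12 → replaces -1 → [-17, -16, -12]
-2 → extends → [-17, -16, -12, -2]
-11 → replaces -2 → [-17, -16, -12, -11]
-14 → replaces -12 → [-17, -16, -14, -11]
-13 → replaces -11 → [-17, -16, -14, -13]
-8 → extends → [-17, -16, -14, -13, -8]
-9 → replaces -8 → [-17, -16, -14, -13, -9]
Five tails, so the longest strictly decreasing subsequence of the original has length 5.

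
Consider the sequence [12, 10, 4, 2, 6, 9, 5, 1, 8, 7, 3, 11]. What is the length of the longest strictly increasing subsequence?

Track the smallest tail for each achievable length (strict):
12 → extends → [12]
10 → replaces 12 → [10]
4 → replaces 10 → [4]
2 → replaces 4 → [2]
6 → extends → [2, 6]
9 → extends → [2, 6, 9]
5 → replaces 6 → [2, 5, 9]
1 → replaces 2 → [1, 5, 9]
8 → replaces 9 → [1, 5, 8]
7 → replaces 8 → [1, 5, 7]
3 → replaces 5 → [1, 3, 7]
11 → extends → [1, 3, 7, 11]
Four tails, so the longest strictly increasing subsequence has length 4 (e.g. 4, 6, 9, 11).

4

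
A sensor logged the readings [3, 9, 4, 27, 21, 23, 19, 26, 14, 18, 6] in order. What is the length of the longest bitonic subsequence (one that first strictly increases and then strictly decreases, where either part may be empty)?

7

inc[i] = longest strictly increasing subsequence ending at i; dec[i] = longest strictly decreasing subsequence starting at i:
i:      1  2  3  4  5  6  7  8  9 10 11
a[i]:   3  9  4 27 21 23 19 26 14 18  6
inc:    1  2  2  3  3  4  3  5  3  4  3
dec:    1  2  1  5  4  4  3  3  2  2  1
Best peak at i=4 (value 27): inc=3, dec=5, length 3+5−1 = 7.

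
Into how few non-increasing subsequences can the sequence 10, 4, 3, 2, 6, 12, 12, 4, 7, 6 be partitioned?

Place each on the leftmost legal pile:
10 → new pile 1 (tops now [10])
4 → pile 1 (tops now [4])
3 → pile 1 (tops now [3])
2 → pile 1 (tops now [2])
6 → new pile 2 (tops now [2, 6])
12 → new pile 3 (tops now [2, 6, 12])
12 → pile 3 (tops now [2, 6, 12])
4 → pile 2 (tops now [2, 4, 12])
7 → pile 3 (tops now [2, 4, 7])
6 → pile 3 (tops now [2, 4, 6])
Three piles.

3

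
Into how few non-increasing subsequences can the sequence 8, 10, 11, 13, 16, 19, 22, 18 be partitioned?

Place each on the leftmost legal pile:
8 → new pile 1 (tops now [8])
10 → new pile 2 (tops now [8, 10])
11 → new pile 3 (tops now [8, 10, 11])
13 → new pile 4 (tops now [8, 10, 11, 13])
16 → new pile 5 (tops now [8, 10, 11, 13, 16])
19 → new pile 6 (tops now [8, 10, 11, 13, 16, 19])
22 → new pile 7 (tops now [8, 10, 11, 13, 16, 19, 22])
18 → pile 6 (tops now [8, 10, 11, 13, 16, 18, 22])
Seven piles.

7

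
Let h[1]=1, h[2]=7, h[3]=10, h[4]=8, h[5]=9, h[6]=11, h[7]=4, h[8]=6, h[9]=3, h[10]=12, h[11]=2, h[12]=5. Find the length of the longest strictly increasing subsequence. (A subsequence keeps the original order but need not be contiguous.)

6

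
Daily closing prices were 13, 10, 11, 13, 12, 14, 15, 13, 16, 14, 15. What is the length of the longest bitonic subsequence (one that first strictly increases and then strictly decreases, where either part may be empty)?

7

inc[i] = longest strictly increasing subsequence ending at i; dec[i] = longest strictly decreasing subsequence starting at i:
i:      1  2  3  4  5  6  7  8  9 10 11
a[i]:  13 10 11 13 12 14 15 13 16 14 15
inc:    1  1  2  3  3  4  5  4  6  5  6
dec:    2  1  1  2  1  2  2  1  2  1  1
Best peak at i=9 (value 16): inc=6, dec=2, length 6+2−1 = 7.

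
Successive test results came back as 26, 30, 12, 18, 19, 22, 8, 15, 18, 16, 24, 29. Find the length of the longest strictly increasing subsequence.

6

Let dp[i] be the length of the longest such subsequence ending at index i:
i:      1  2  3  4  5  6  7  8  9 10 11 12
a[i]:  26 30 12 18 19 22  8 15 18 16 24 29
dp:     1  2  1  2  3  4  1  2  3  3  5  6
Maximum dp value is 6.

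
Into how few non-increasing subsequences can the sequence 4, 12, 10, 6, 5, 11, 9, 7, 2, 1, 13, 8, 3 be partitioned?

4

Place each on the leftmost legal pile:
4 → new pile 1 (tops now [4])
12 → new pile 2 (tops now [4, 12])
10 → pile 2 (tops now [4, 10])
6 → pile 2 (tops now [4, 6])
5 → pile 2 (tops now [4, 5])
11 → new pile 3 (tops now [4, 5, 11])
9 → pile 3 (tops now [4, 5, 9])
7 → pile 3 (tops now [4, 5, 7])
2 → pile 1 (tops now [2, 5, 7])
1 → pile 1 (tops now [1, 5, 7])
13 → new pile 4 (tops now [1, 5, 7, 13])
8 → pile 4 (tops now [1, 5, 7, 8])
3 → pile 2 (tops now [1, 3, 7, 8])
Four piles.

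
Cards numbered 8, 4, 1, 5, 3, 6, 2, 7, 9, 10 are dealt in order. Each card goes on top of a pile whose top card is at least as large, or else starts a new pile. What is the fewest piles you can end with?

6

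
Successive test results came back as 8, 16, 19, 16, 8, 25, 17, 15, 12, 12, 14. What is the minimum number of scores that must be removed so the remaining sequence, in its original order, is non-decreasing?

6

Fewest deletions = n − (longest non-decreasing subsequence).
Patience tails:
8 → extends → [8]
16 → extends → [8, 16]
19 → extends → [8, 16, 19]
16 → replaces 19 → [8, 16, 16]
8 → replaces 16 → [8, 8, 16]
25 → extends → [8, 8, 16, 25]
17 → replaces 25 → [8, 8, 16, 17]
15 → replaces 16 → [8, 8, 15, 17]
12 → replaces 15 → [8, 8, 12, 17]
12 → replaces 17 → [8, 8, 12, 12]
14 → extends → [8, 8, 12, 12, 14]
Longest non-decreasing subsequence has length 5, so deletions = 11 − 5 = 6.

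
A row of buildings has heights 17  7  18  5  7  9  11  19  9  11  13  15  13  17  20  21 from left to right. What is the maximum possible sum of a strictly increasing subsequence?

118

Let S[i] be the best sum of a strictly increasing subsequence ending at i:
i:       1   2   3   4   5   6   7   8   9  10  11  12  13  14  15  16
a[i]:   17   7  18   5   7   9  11  19   9  11  13  15  13  17  20  21
S:      17   7  35   5  12  21  32  54  21  32  45  60  45  77  97 118
Maximum is 118 (e.g. 5 + 7 + 9 + 11 + 13 + 15 + 17 + 20 + 21).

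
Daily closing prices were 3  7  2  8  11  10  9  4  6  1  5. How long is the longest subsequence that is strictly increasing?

4

Track the smallest tail for each achievable length (strict):
3 → extends → [3]
7 → extends → [3, 7]
2 → replaces 3 → [2, 7]
8 → extends → [2, 7, 8]
11 → extends → [2, 7, 8, 11]
10 → replaces 11 → [2, 7, 8, 10]
9 → replaces 10 → [2, 7, 8, 9]
4 → replaces 7 → [2, 4, 8, 9]
6 → replaces 8 → [2, 4, 6, 9]
1 → replaces 2 → [1, 4, 6, 9]
5 → replaces 6 → [1, 4, 5, 9]
Four tails, so the longest strictly increasing subsequence has length 4 (e.g. 3, 7, 8, 11).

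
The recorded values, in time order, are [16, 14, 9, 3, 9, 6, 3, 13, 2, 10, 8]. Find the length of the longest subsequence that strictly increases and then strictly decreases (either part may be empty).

6

inc[i] = longest strictly increasing subsequence ending at i; dec[i] = longest strictly decreasing subsequence starting at i:
i:      1  2  3  4  5  6  7  8  9 10 11
a[i]:  16 14  9  3  9  6  3 13  2 10  8
inc:    1  1  1  1  2  2  1  3  1  3  3
dec:    6  5  4  2  4  3  2  3  1  2  1
Best peak at i=1 (value 16): inc=1, dec=6, length 1+6−1 = 6.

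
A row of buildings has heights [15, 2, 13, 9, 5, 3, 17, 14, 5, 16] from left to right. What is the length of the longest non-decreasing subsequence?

4

Let dp[i] be the length of the longest such subsequence ending at index i:
i:      1  2  3  4  5  6  7  8  9 10
a[i]:  15  2 13  9  5  3 17 14  5 16
dp:     1  1  2  2  2  2  3  3  3  4
Maximum dp value is 4.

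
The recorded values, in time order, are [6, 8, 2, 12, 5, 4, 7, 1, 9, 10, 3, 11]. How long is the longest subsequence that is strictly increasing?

Track the smallest tail for each achievable length (strict):
6 → extends → [6]
8 → extends → [6, 8]
2 → replaces 6 → [2, 8]
12 → extends → [2, 8, 12]
5 → replaces 8 → [2, 5, 12]
4 → replaces 5 → [2, 4, 12]
7 → replaces 12 → [2, 4, 7]
1 → replaces 2 → [1, 4, 7]
9 → extends → [1, 4, 7, 9]
10 → extends → [1, 4, 7, 9, 10]
3 → replaces 4 → [1, 3, 7, 9, 10]
11 → extends → [1, 3, 7, 9, 10, 11]
Six tails, so the longest strictly increasing subsequence has length 6 (e.g. 2, 5, 7, 9, 10, 11).

6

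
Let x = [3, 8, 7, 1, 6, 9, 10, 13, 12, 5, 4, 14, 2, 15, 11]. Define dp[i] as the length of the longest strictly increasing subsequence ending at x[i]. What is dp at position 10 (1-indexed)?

2

dp[i] = 1 + max{dp[j] : j<i, x[j]<x[i]} (or 1 if no such j):
i:      1  2  3  4  5  6  7  8  9 10 11 12 13 14 15
x[i]:   3  8  7  1  6  9 10 13 12  5  4 14  2 15 11
dp:     1  2  2  1  2  3  4  5  5  2  2  6  2  7  5
At index 10 the value is 2.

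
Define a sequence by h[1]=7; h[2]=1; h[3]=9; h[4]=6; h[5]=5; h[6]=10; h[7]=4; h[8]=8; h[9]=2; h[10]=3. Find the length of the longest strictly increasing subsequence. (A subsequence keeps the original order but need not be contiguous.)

Let dp[i] be the length of the longest such subsequence ending at index i:
i:      1  2  3  4  5  6  7  8  9 10
h[i]:   7  1  9  6  5 10  4  8  2  3
dp:     1  1  2  2  2  3  2  3  2  3
Maximum dp value is 3.

3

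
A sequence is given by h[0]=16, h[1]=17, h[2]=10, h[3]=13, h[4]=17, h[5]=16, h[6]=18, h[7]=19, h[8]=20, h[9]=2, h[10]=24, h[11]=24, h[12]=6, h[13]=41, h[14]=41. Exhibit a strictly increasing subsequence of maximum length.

10, 13, 17, 18, 19, 20, 24, 41

Patience tails give the LIS length; then backtrack through the dp parents:
16 → extends → [16]
17 → extends → [16, 17]
10 → replaces 16 → [10, 17]
13 → replaces 17 → [10, 13]
17 → extends → [10, 13, 17]
16 → replaces 17 → [10, 13, 16]
18 → extends → [10, 13, 16, 18]
19 → extends → [10, 13, 16, 18, 19]
20 → extends → [10, 13, 16, 18, 19, 20]
2 → replaces 10 → [2, 13, 16, 18, 19, 20]
24 → extends → [2, 13, 16, 18, 19, 20, 24]
24 → already a tail → [2, 13, 16, 18, 19, 20, 24]
6 → replaces 13 → [2, 6, 16, 18, 19, 20, 24]
41 → extends → [2, 6, 16, 18, 19, 20, 24, 41]
41 → already a tail → [2, 6, 16, 18, 19, 20, 24, 41]
Length 8; one witness is 10, 13, 17, 18, 19, 20, 24, 41.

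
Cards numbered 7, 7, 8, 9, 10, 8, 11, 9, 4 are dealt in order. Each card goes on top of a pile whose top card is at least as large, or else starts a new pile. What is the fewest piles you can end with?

Place each on the leftmost legal pile:
7 → new pile 1 (tops now [7])
7 → pile 1 (tops now [7])
8 → new pile 2 (tops now [7, 8])
9 → new pile 3 (tops now [7, 8, 9])
10 → new pile 4 (tops now [7, 8, 9, 10])
8 → pile 2 (tops now [7, 8, 9, 10])
11 → new pile 5 (tops now [7, 8, 9, 10, 11])
9 → pile 3 (tops now [7, 8, 9, 10, 11])
4 → pile 1 (tops now [4, 8, 9, 10, 11])
Five piles.

5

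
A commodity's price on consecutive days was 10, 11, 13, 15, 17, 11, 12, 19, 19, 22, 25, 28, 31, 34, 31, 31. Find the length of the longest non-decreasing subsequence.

13

Track the smallest tail for each achievable length (allowing ties):
10 → extends → [10]
11 → extends → [10, 11]
13 → extends → [10, 11, 13]
15 → extends → [10, 11, 13, 15]
17 → extends → [10, 11, 13, 15, 17]
11 → replaces 13 → [10, 11, 11, 15, 17]
12 → replaces 15 → [10, 11, 11, 12, 17]
19 → extends → [10, 11, 11, 12, 17, 19]
19 → extends → [10, 11, 11, 12, 17, 19, 19]
22 → extends → [10, 11, 11, 12, 17, 19, 19, 22]
25 → extends → [10, 11, 11, 12, 17, 19, 19, 22, 25]
28 → extends → [10, 11, 11, 12, 17, 19, 19, 22, 25, 28]
31 → extends → [10, 11, 11, 12, 17, 19, 19, 22, 25, 28, 31]
34 → extends → [10, 11, 11, 12, 17, 19, 19, 22, 25, 28, 31, 34]
31 → replaces 34 → [10, 11, 11, 12, 17, 19, 19, 22, 25, 28, 31, 31]
31 → extends → [10, 11, 11, 12, 17, 19, 19, 22, 25, 28, 31, 31, 31]
Thirteen tails, so the longest non-decreasing subsequence has length 13 (e.g. 10, 11, 13, 15, 17, 19, 19, 22, 25, 28, 31, 31, 31).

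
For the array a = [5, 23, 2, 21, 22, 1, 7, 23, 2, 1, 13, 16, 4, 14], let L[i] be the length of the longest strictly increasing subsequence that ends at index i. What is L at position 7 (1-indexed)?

2

dp[i] = 1 + max{dp[j] : j<i, a[j]<a[i]} (or 1 if no such j):
i:      1  2  3  4  5  6  7  8  9 10 11 12 13 14
a[i]:   5 23  2 21 22  1  7 23  2  1 13 16  4 14
dp:     1  2  1  2  3  1  2  4  2  1  3  4  3  4
At index 7 the value is 2.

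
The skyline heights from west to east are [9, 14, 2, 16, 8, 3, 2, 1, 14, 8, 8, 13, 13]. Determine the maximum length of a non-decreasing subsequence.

6

Let dp[i] be the length of the longest such subsequence ending at index i:
i:      1  2  3  4  5  6  7  8  9 10 11 12 13
a[i]:   9 14  2 16  8  3  2  1 14  8  8 13 13
dp:     1  2  1  3  2  2  2  1  3  3  4  5  6
Maximum dp value is 6.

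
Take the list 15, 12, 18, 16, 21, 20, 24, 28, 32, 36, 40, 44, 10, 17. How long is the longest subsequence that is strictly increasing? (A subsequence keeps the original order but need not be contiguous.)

Let dp[i] be the length of the longest such subsequence ending at index i:
i:      1  2  3  4  5  6  7  8  9 10 11 12 13 14
a[i]:  15 12 18 16 21 20 24 28 32 36 40 44 10 17
dp:     1  1  2  2  3  3  4  5  6  7  8  9  1  3
Maximum dp value is 9.

9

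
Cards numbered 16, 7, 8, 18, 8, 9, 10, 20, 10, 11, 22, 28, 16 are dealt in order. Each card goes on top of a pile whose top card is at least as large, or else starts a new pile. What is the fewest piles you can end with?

Place each on the leftmost legal pile:
16 → new pile 1 (tops now [16])
7 → pile 1 (tops now [7])
8 → new pile 2 (tops now [7, 8])
18 → new pile 3 (tops now [7, 8, 18])
8 → pile 2 (tops now [7, 8, 18])
9 → pile 3 (tops now [7, 8, 9])
10 → new pile 4 (tops now [7, 8, 9, 10])
20 → new pile 5 (tops now [7, 8, 9, 10, 20])
10 → pile 4 (tops now [7, 8, 9, 10, 20])
11 → pile 5 (tops now [7, 8, 9, 10, 11])
22 → new pile 6 (tops now [7, 8, 9, 10, 11, 22])
28 → new pile 7 (tops now [7, 8, 9, 10, 11, 22, 28])
16 → pile 6 (tops now [7, 8, 9, 10, 11, 16, 28])
Seven piles.

7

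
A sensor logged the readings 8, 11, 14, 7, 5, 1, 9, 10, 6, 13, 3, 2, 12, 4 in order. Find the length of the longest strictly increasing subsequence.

4

Let dp[i] be the length of the longest such subsequence ending at index i:
i:      1  2  3  4  5  6  7  8  9 10 11 12 13 14
a[i]:   8 11 14  7  5  1  9 10  6 13  3  2 12  4
dp:     1  2  3  1  1  1  2  3  2  4  2  2  4  3
Maximum dp value is 4.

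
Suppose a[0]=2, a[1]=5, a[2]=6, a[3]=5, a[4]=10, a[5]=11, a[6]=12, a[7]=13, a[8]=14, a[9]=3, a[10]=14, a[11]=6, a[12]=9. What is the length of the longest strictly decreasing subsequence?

3

Negate each value so 'decreasing' becomes 'increasing', then run patience tails on the negated sequence:
-2 → extends → [-2]
-5 → replaces -2 → [-5]
-6 → replaces -5 → [-6]
-5 → extends → [-6, -5]
-10 → replaces -6 → [-10, -5]
-11 → replaces -10 → [-11, -5]
-12 → replaces -11 → [-12, -5]
-13 → replaces -12 → [-13, -5]
-14 → replaces -13 → [-14, -5]
-3 → extends → [-14, -5, -3]
-14 → already a tail → [-14, -5, -3]
-6 → replaces -5 → [-14, -6, -3]
-9 → replaces -6 → [-14, -9, -3]
Three tails, so the longest strictly decreasing subsequence of the original has length 3.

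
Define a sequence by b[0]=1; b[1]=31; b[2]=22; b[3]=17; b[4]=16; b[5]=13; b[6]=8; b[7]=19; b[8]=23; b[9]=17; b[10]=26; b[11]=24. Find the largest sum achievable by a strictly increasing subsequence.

Let S[i] be the best sum of a strictly increasing subsequence ending at i:
i:      0  1  2  3  4  5  6  7  8  9 10 11
b[i]:   1 31 22 17 16 13  8 19 23 17 26 24
S:      1 32 23 18 17 14  9 37 60 34 86 84
Maximum is 86 (e.g. 1 + 17 + 19 + 23 + 26).

86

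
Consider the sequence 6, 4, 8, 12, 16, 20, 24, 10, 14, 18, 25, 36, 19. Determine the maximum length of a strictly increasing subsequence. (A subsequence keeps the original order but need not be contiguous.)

Let dp[i] be the length of the longest such subsequence ending at index i:
i:      1  2  3  4  5  6  7  8  9 10 11 12 13
a[i]:   6  4  8 12 16 20 24 10 14 18 25 36 19
dp:     1  1  2  3  4  5  6  3  4  5  7  8  6
Maximum dp value is 8.

8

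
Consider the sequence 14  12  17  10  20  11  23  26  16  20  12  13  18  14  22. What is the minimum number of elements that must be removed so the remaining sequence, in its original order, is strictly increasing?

Fewest deletions = n − (longest strictly increasing subsequence).
Patience tails:
14 → extends → [14]
12 → replaces 14 → [12]
17 → extends → [12, 17]
10 → replaces 12 → [10, 17]
20 → extends → [10, 17, 20]
11 → replaces 17 → [10, 11, 20]
23 → extends → [10, 11, 20, 23]
26 → extends → [10, 11, 20, 23, 26]
16 → replaces 20 → [10, 11, 16, 23, 26]
20 → replaces 23 → [10, 11, 16, 20, 26]
12 → replaces 16 → [10, 11, 12, 20, 26]
13 → replaces 20 → [10, 11, 12, 13, 26]
18 → replaces 26 → [10, 11, 12, 13, 18]
14 → replaces 18 → [10, 11, 12, 13, 14]
22 → extends → [10, 11, 12, 13, 14, 22]
Longest strictly increasing subsequence has length 6, so deletions = 15 − 6 = 9.

9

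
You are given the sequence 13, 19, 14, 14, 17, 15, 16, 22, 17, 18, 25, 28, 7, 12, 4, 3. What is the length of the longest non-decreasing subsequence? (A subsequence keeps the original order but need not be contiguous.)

9

Track the smallest tail for each achievable length (allowing ties):
13 → extends → [13]
19 → extends → [13, 19]
14 → replaces 19 → [13, 14]
14 → extends → [13, 14, 14]
17 → extends → [13, 14, 14, 17]
15 → replaces 17 → [13, 14, 14, 15]
16 → extends → [13, 14, 14, 15, 16]
22 → extends → [13, 14, 14, 15, 16, 22]
17 → replaces 22 → [13, 14, 14, 15, 16, 17]
18 → extends → [13, 14, 14, 15, 16, 17, 18]
25 → extends → [13, 14, 14, 15, 16, 17, 18, 25]
28 → extends → [13, 14, 14, 15, 16, 17, 18, 25, 28]
7 → replaces 13 → [7, 14, 14, 15, 16, 17, 18, 25, 28]
12 → replaces 14 → [7, 12, 14, 15, 16, 17, 18, 25, 28]
4 → replaces 7 → [4, 12, 14, 15, 16, 17, 18, 25, 28]
3 → replaces 4 → [3, 12, 14, 15, 16, 17, 18, 25, 28]
Nine tails, so the longest non-decreasing subsequence has length 9 (e.g. 13, 14, 14, 15, 16, 17, 18, 25, 28).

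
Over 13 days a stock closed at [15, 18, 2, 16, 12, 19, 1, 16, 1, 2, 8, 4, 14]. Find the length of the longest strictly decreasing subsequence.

5

Negate each value so 'decreasing' becomes 'increasing', then run patience tails on the negated sequence:
-15 → extends → [-15]
-18 → replaces -15 → [-18]
-2 → extends → [-18, -2]
-16 → replaces -2 → [-18, -16]
-12 → extends → [-18, -16, -12]
-19 → replaces -18 → [-19, -16, -12]
-1 → extends → [-19, -16, -12, -1]
-16 → already a tail → [-19, -16, -12, -1]
-1 → already a tail → [-19, -16, -12, -1]
-2 → replaces -1 → [-19, -16, -12, -2]
-8 → replaces -2 → [-19, -16, -12, -8]
-4 → extends → [-19, -16, -12, -8, -4]
-14 → replaces -12 → [-19, -16, -14, -8, -4]
Five tails, so the longest strictly decreasing subsequence of the original has length 5.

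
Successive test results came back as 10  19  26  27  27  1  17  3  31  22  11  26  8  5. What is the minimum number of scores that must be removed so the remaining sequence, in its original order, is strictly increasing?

Fewest deletions = n − (longest strictly increasing subsequence).
Patience tails:
10 → extends → [10]
19 → extends → [10, 19]
26 → extends → [10, 19, 26]
27 → extends → [10, 19, 26, 27]
27 → already a tail → [10, 19, 26, 27]
1 → replaces 10 → [1, 19, 26, 27]
17 → replaces 19 → [1, 17, 26, 27]
3 → replaces 17 → [1, 3, 26, 27]
31 → extends → [1, 3, 26, 27, 31]
22 → replaces 26 → [1, 3, 22, 27, 31]
11 → replaces 22 → [1, 3, 11, 27, 31]
26 → replaces 27 → [1, 3, 11, 26, 31]
8 → replaces 11 → [1, 3, 8, 26, 31]
5 → replaces 8 → [1, 3, 5, 26, 31]
Longest strictly increasing subsequence has length 5, so deletions = 14 − 5 = 9.

9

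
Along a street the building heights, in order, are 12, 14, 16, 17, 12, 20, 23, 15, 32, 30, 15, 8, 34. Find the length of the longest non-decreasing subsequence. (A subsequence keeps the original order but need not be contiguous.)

8

Track the smallest tail for each achievable length (allowing ties):
12 → extends → [12]
14 → extends → [12, 14]
16 → extends → [12, 14, 16]
17 → extends → [12, 14, 16, 17]
12 → replaces 14 → [12, 12, 16, 17]
20 → extends → [12, 12, 16, 17, 20]
23 → extends → [12, 12, 16, 17, 20, 23]
15 → replaces 16 → [12, 12, 15, 17, 20, 23]
32 → extends → [12, 12, 15, 17, 20, 23, 32]
30 → replaces 32 → [12, 12, 15, 17, 20, 23, 30]
15 → replaces 17 → [12, 12, 15, 15, 20, 23, 30]
8 → replaces 12 → [8, 12, 15, 15, 20, 23, 30]
34 → extends → [8, 12, 15, 15, 20, 23, 30, 34]
Eight tails, so the longest non-decreasing subsequence has length 8 (e.g. 12, 14, 16, 17, 20, 23, 32, 34).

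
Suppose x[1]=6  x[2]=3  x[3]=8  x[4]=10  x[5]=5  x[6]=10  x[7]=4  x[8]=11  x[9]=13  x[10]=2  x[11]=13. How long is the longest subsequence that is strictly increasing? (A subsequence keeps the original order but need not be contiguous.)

5

Let dp[i] be the length of the longest such subsequence ending at index i:
i:      1  2  3  4  5  6  7  8  9 10 11
x[i]:   6  3  8 10  5 10  4 11 13  2 13
dp:     1  1  2  3  2  3  2  4  5  1  5
Maximum dp value is 5.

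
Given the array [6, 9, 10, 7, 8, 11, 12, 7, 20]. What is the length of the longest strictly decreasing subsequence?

Negate each value so 'decreasing' becomes 'increasing', then run patience tails on the negated sequence:
-6 → extends → [-6]
-9 → replaces -6 → [-9]
-10 → replaces -9 → [-10]
-7 → extends → [-10, -7]
-8 → replaces -7 → [-10, -8]
-11 → replaces -10 → [-11, -8]
-12 → replaces -11 → [-12, -8]
-7 → extends → [-12, -8, -7]
-20 → replaces -12 → [-20, -8, -7]
Three tails, so the longest strictly decreasing subsequence of the original has length 3.

3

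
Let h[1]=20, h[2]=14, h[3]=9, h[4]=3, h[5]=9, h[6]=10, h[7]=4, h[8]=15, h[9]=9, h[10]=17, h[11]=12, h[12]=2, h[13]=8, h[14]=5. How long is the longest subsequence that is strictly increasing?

Track the smallest tail for each achievable length (strict):
20 → extends → [20]
14 → replaces 20 → [14]
9 → replaces 14 → [9]
3 → replaces 9 → [3]
9 → extends → [3, 9]
10 → extends → [3, 9, 10]
4 → replaces 9 → [3, 4, 10]
15 → extends → [3, 4, 10, 15]
9 → replaces 10 → [3, 4, 9, 15]
17 → extends → [3, 4, 9, 15, 17]
12 → replaces 15 → [3, 4, 9, 12, 17]
2 → replaces 3 → [2, 4, 9, 12, 17]
8 → replaces 9 → [2, 4, 8, 12, 17]
5 → replaces 8 → [2, 4, 5, 12, 17]
Five tails, so the longest strictly increasing subsequence has length 5 (e.g. 3, 9, 10, 15, 17).

5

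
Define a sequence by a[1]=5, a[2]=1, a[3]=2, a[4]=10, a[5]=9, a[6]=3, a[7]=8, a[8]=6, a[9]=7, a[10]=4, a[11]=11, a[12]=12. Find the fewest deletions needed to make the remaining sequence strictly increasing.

Fewest deletions = n − (longest strictly increasing subsequence).
Patience tails:
5 → extends → [5]
1 → replaces 5 → [1]
2 → extends → [1, 2]
10 → extends → [1, 2, 10]
9 → replaces 10 → [1, 2, 9]
3 → replaces 9 → [1, 2, 3]
8 → extends → [1, 2, 3, 8]
6 → replaces 8 → [1, 2, 3, 6]
7 → extends → [1, 2, 3, 6, 7]
4 → replaces 6 → [1, 2, 3, 4, 7]
11 → extends → [1, 2, 3, 4, 7, 11]
12 → extends → [1, 2, 3, 4, 7, 11, 12]
Longest strictly increasing subsequence has length 7, so deletions = 12 − 7 = 5.

5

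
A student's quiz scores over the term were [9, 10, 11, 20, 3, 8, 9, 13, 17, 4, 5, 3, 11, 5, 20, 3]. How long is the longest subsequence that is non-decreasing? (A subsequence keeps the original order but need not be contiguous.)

Track the smallest tail for each achievable length (allowing ties):
9 → extends → [9]
10 → extends → [9, 10]
11 → extends → [9, 10, 11]
20 → extends → [9, 10, 11, 20]
3 → replaces 9 → [3, 10, 11, 20]
8 → replaces 10 → [3, 8, 11, 20]
9 → replaces 11 → [3, 8, 9, 20]
13 → replaces 20 → [3, 8, 9, 13]
17 → extends → [3, 8, 9, 13, 17]
4 → replaces 8 → [3, 4, 9, 13, 17]
5 → replaces 9 → [3, 4, 5, 13, 17]
3 → replaces 4 → [3, 3, 5, 13, 17]
11 → replaces 13 → [3, 3, 5, 11, 17]
5 → replaces 11 → [3, 3, 5, 5, 17]
20 → extends → [3, 3, 5, 5, 17, 20]
3 → replaces 5 → [3, 3, 3, 5, 17, 20]
Six tails, so the longest non-decreasing subsequence has length 6 (e.g. 9, 10, 11, 13, 17, 20).

6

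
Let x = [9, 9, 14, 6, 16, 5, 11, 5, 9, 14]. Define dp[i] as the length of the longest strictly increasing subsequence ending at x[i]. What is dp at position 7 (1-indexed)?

dp[i] = 1 + max{dp[j] : j<i, x[j]<x[i]} (or 1 if no such j):
i:      1  2  3  4  5  6  7  8  9 10
x[i]:   9  9 14  6 16  5 11  5  9 14
dp:     1  1  2  1  3  1  2  1  2  3
At index 7 the value is 2.

2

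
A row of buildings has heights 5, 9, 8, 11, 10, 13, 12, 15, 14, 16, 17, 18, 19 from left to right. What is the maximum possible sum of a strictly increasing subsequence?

123

Let S[i] be the best sum of a strictly increasing subsequence ending at i:
i:       1   2   3   4   5   6   7   8   9  10  11  12  13
a[i]:    5   9   8  11  10  13  12  15  14  16  17  18  19
S:       5  14  13  25  24  38  37  53  52  69  86 104 123
Maximum is 123 (e.g. 5 + 9 + 11 + 13 + 15 + 16 + 17 + 18 + 19).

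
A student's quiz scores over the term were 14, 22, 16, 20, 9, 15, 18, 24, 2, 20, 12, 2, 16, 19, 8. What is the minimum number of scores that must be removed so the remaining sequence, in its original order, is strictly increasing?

Fewest deletions = n − (longest strictly increasing subsequence).
i:      1  2  3  4  5  6  7  8  9 10 11 12 13 14 15
a[i]:  14 22 16 20  9 15 18 24  2 20 12  2 16 19  8
dp:     1  2  2  3  1  2  3  4  1  4  2  1  3  4  2
max dp = 4, so deletions = 15 − 4 = 11.

11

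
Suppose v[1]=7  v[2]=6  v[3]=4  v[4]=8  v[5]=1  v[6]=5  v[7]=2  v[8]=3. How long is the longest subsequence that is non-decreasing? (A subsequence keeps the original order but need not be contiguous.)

3

Track the smallest tail for each achievable length (allowing ties):
7 → extends → [7]
6 → replaces 7 → [6]
4 → replaces 6 → [4]
8 → extends → [4, 8]
1 → replaces 4 → [1, 8]
5 → replaces 8 → [1, 5]
2 → replaces 5 → [1, 2]
3 → extends → [1, 2, 3]
Three tails, so the longest non-decreasing subsequence has length 3 (e.g. 1, 2, 3).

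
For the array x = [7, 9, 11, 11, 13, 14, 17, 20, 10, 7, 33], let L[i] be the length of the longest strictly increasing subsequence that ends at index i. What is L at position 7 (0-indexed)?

7

dp[i] = 1 + max{dp[j] : j<i, x[j]<x[i]} (or 1 if no such j):
i:      0  1  2  3  4  5  6  7  8  9 10
x[i]:   7  9 11 11 13 14 17 20 10  7 33
dp:     1  2  3  3  4  5  6  7  3  1  8
At index 7 the value is 7.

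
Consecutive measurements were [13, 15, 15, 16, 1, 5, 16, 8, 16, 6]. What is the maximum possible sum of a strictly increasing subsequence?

Let S[i] be the best sum of a strictly increasing subsequence ending at i:
i:      1  2  3  4  5  6  7  8  9 10
a[i]:  13 15 15 16  1  5 16  8 16  6
S:     13 28 28 44  1  6 44 14 44 12
Maximum is 44 (e.g. 13 + 15 + 16).

44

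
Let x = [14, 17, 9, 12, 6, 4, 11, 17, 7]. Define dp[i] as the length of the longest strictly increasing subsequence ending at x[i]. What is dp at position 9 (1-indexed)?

dp[i] = 1 + max{dp[j] : j<i, x[j]<x[i]} (or 1 if no such j):
i:      1  2  3  4  5  6  7  8  9
x[i]:  14 17  9 12  6  4 11 17  7
dp:     1  2  1  2  1  1  2  3  2
At index 9 the value is 2.

2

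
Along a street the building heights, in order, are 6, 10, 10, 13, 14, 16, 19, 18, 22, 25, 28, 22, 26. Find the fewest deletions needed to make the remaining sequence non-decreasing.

3

Fewest deletions = n − (longest non-decreasing subsequence).
Patience tails:
6 → extends → [6]
10 → extends → [6, 10]
10 → extends → [6, 10, 10]
13 → extends → [6, 10, 10, 13]
14 → extends → [6, 10, 10, 13, 14]
16 → extends → [6, 10, 10, 13, 14, 16]
19 → extends → [6, 10, 10, 13, 14, 16, 19]
18 → replaces 19 → [6, 10, 10, 13, 14, 16, 18]
22 → extends → [6, 10, 10, 13, 14, 16, 18, 22]
25 → extends → [6, 10, 10, 13, 14, 16, 18, 22, 25]
28 → extends → [6, 10, 10, 13, 14, 16, 18, 22, 25, 28]
22 → replaces 25 → [6, 10, 10, 13, 14, 16, 18, 22, 22, 28]
26 → replaces 28 → [6, 10, 10, 13, 14, 16, 18, 22, 22, 26]
Longest non-decreasing subsequence has length 10, so deletions = 13 − 10 = 3.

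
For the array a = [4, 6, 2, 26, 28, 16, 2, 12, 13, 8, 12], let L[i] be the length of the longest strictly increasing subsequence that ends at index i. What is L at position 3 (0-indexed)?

3

dp[i] = 1 + max{dp[j] : j<i, a[j]<a[i]} (or 1 if no such j):
i:      0  1  2  3  4  5  6  7  8  9 10
a[i]:   4  6  2 26 28 16  2 12 13  8 12
dp:     1  2  1  3  4  3  1  3  4  3  4
At index 3 the value is 3.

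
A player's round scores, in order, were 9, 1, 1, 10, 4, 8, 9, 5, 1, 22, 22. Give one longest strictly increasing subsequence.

Patience tails give the LIS length; then backtrack through the dp parents:
9 → extends → [9]
1 → replaces 9 → [1]
1 → already a tail → [1]
10 → extends → [1, 10]
4 → replaces 10 → [1, 4]
8 → extends → [1, 4, 8]
9 → extends → [1, 4, 8, 9]
5 → replaces 8 → [1, 4, 5, 9]
1 → already a tail → [1, 4, 5, 9]
22 → extends → [1, 4, 5, 9, 22]
22 → already a tail → [1, 4, 5, 9, 22]
Length 5; one witness is 1, 4, 8, 9, 22.

1, 4, 8, 9, 22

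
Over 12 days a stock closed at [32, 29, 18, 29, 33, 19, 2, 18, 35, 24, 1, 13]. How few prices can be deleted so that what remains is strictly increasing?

Fewest deletions = n − (longest strictly increasing subsequence).
Patience tails:
32 → extends → [32]
29 → replaces 32 → [29]
18 → replaces 29 → [18]
29 → extends → [18, 29]
33 → extends → [18, 29, 33]
19 → replaces 29 → [18, 19, 33]
2 → replaces 18 → [2, 19, 33]
18 → replaces 19 → [2, 18, 33]
35 → extends → [2, 18, 33, 35]
24 → replaces 33 → [2, 18, 24, 35]
1 → replaces 2 → [1, 18, 24, 35]
13 → replaces 18 → [1, 13, 24, 35]
Longest strictly increasing subsequence has length 4, so deletions = 12 − 4 = 8.

8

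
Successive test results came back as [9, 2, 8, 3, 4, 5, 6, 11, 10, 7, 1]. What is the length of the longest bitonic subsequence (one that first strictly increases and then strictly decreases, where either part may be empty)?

9

inc[i] = longest strictly increasing subsequence ending at i; dec[i] = longest strictly decreasing subsequence starting at i:
i:      1  2  3  4  5  6  7  8  9 10 11
a[i]:   9  2  8  3  4  5  6 11 10  7  1
inc:    1  1  2  2  3  4  5  6  6  6  1
dec:    4  2  3  2  2  2  2  4  3  2  1
Best peak at i=8 (value 11): inc=6, dec=4, length 6+4−1 = 9.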